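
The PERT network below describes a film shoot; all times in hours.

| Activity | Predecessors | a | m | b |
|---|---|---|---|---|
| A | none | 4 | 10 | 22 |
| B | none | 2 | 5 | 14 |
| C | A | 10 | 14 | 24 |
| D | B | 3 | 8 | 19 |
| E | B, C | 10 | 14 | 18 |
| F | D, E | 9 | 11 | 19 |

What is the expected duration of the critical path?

52 hours

te_A = (4 + 4·10 + 22)/6 = 66/6 = 11
te_B = (2 + 4·5 + 14)/6 = 36/6 = 6
te_C = (10 + 4·14 + 24)/6 = 90/6 = 15
te_D = (3 + 4·8 + 19)/6 = 54/6 = 9
te_E = (10 + 4·14 + 18)/6 = 84/6 = 14
te_F = (9 + 4·11 + 19)/6 = 72/6 = 12

Forward pass:
ES_A = 0; EF_A = 11
ES_B = 0; EF_B = 6
ES_C = 11; EF_C = 11+15 = 26
ES_D = 6; EF_D = 6+9 = 15
ES_E = max(EF_B=6, EF_C=26) = 26; EF_E = 26+14 = 40
ES_F = max(EF_D=15, EF_E=40) = 40; EF_F = 40+12 = 52
Expected project duration μ = 52 hours. Critical path: A → C → E → F.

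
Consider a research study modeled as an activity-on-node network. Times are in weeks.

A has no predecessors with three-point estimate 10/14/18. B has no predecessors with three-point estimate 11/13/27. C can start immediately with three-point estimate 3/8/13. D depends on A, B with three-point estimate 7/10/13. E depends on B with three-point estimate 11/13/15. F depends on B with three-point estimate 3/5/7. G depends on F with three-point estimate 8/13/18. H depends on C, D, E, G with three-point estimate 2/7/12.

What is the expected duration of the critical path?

te_A = (10 + 4·14 + 18)/6 = 84/6 = 14
te_B = (11 + 4·13 + 27)/6 = 90/6 = 15
te_C = (3 + 4·8 + 13)/6 = 48/6 = 8
te_D = (7 + 4·10 + 13)/6 = 60/6 = 10
te_E = (11 + 4·13 + 15)/6 = 78/6 = 13
te_F = (3 + 4·5 + 7)/6 = 30/6 = 5
te_G = (8 + 4·13 + 18)/6 = 78/6 = 13
te_H = (2 + 4·7 + 12)/6 = 42/6 = 7

Forward pass:
ES_A = 0; EF_A = 14
ES_B = 0; EF_B = 15
ES_C = 0; EF_C = 8
ES_D = max(EF_A=14, EF_B=15) = 15; EF_D = 15+10 = 25
ES_E = 15; EF_E = 15+13 = 28
ES_F = 15; EF_F = 15+5 = 20
ES_G = 20; EF_G = 20+13 = 33
ES_H = max(EF_C=8, EF_D=25, EF_E=28, EF_G=33) = 33; EF_H = 33+7 = 40
Expected project duration μ = 40 weeks. Critical path: B → F → G → H.

40 weeks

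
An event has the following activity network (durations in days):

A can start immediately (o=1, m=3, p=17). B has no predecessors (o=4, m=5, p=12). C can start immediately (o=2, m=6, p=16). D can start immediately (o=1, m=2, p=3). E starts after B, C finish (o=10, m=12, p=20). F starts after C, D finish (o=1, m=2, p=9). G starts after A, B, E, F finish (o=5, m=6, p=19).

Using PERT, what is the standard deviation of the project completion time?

3.70 days

te_A = (1 + 4·3 + 17)/6 = 30/6 = 5; σ²_A = ((17−1)/6)² = 7.111
te_B = (4 + 4·5 + 12)/6 = 36/6 = 6; σ²_B = ((12−4)/6)² = 1.778
te_C = (2 + 4·6 + 16)/6 = 42/6 = 7; σ²_C = ((16−2)/6)² = 5.444
te_D = (1 + 4·2 + 3)/6 = 12/6 = 2; σ²_D = ((3−1)/6)² = 0.111
te_E = (10 + 4·12 + 20)/6 = 78/6 = 13; σ²_E = ((20−10)/6)² = 2.778
te_F = (1 + 4·2 + 9)/6 = 18/6 = 3; σ²_F = ((9−1)/6)² = 1.778
te_G = (5 + 4·6 + 19)/6 = 48/6 = 8; σ²_G = ((19−5)/6)² = 5.444

Forward pass:
ES_A = 0; EF_A = 5
ES_B = 0; EF_B = 6
ES_C = 0; EF_C = 7
ES_D = 0; EF_D = 2
ES_E = max(EF_B=6, EF_C=7) = 7; EF_E = 7+13 = 20
ES_F = max(EF_C=7, EF_D=2) = 7; EF_F = 7+3 = 10
ES_G = max(EF_A=5, EF_B=6, EF_E=20, EF_F=10) = 20; EF_G = 20+8 = 28
Expected project duration μ = 28 days. Critical path: C → E → G.

Variance along critical path = 5.444 + 2.778 + 5.444 = 13.667
σ = √13.667 = 3.697 days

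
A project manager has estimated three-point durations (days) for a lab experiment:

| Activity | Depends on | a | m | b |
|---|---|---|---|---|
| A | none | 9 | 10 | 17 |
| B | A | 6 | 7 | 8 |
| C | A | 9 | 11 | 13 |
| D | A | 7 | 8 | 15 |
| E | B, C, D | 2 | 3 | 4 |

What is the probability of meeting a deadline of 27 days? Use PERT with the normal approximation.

te_A = (9 + 4·10 + 17)/6 = 66/6 = 11; σ²_A = ((17−9)/6)² = 1.778
te_B = (6 + 4·7 + 8)/6 = 42/6 = 7; σ²_B = ((8−6)/6)² = 0.111
te_C = (9 + 4·11 + 13)/6 = 66/6 = 11; σ²_C = ((13−9)/6)² = 0.444
te_D = (7 + 4·8 + 15)/6 = 54/6 = 9; σ²_D = ((15−7)/6)² = 1.778
te_E = (2 + 4·3 + 4)/6 = 18/6 = 3; σ²_E = ((4−2)/6)² = 0.111

Forward pass:
ES_A = 0; EF_A = 11
ES_B = 11; EF_B = 11+7 = 18
ES_C = 11; EF_C = 11+11 = 22
ES_D = 11; EF_D = 11+9 = 20
ES_E = max(EF_B=18, EF_C=22, EF_D=20) = 22; EF_E = 22+3 = 25
Expected project duration μ = 25 days. Critical path: A → C → E.

Variance along critical path = 1.778 + 0.444 + 0.111 = 2.333; σ = √2.333 = 1.528 days.
Z = (27 − 25) / 1.528 = 1.309
P(T ≤ 27) = Φ(1.309) ≈ 0.905

0.905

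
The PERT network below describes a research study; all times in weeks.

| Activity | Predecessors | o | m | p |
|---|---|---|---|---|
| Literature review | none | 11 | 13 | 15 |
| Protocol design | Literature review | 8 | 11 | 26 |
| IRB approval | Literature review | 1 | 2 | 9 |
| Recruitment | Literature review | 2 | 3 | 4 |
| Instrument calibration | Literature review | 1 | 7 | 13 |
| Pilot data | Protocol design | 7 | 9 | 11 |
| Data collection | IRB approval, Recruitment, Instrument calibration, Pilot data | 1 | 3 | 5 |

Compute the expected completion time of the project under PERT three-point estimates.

te_Literature review = (11 + 4·13 + 15)/6 = 78/6 = 13
te_Protocol design = (8 + 4·11 + 26)/6 = 78/6 = 13
te_IRB approval = (1 + 4·2 + 9)/6 = 18/6 = 3
te_Recruitment = (2 + 4·3 + 4)/6 = 18/6 = 3
te_Instrument calibration = (1 + 4·7 + 13)/6 = 42/6 = 7
te_Pilot data = (7 + 4·9 + 11)/6 = 54/6 = 9
te_Data collection = (1 + 4·3 + 5)/6 = 18/6 = 3

Forward pass:
ES_Literature review = 0; EF_Literature review = 13
ES_Protocol design = 13; EF_Protocol design = 13+13 = 26
ES_IRB approval = 13; EF_IRB approval = 13+3 = 16
ES_Recruitment = 13; EF_Recruitment = 13+3 = 16
ES_Instrument calibration = 13; EF_Instrument calibration = 13+7 = 20
ES_Pilot data = 26; EF_Pilot data = 26+9 = 35
ES_Data collection = max(EF_IRB approval=16, EF_Recruitment=16, EF_Instrument calibration=20, EF_Pilot data=35) = 35; EF_Data collection = 35+3 = 38
Expected project duration μ = 38 weeks. Critical path: Literature review → Protocol design → Pilot data → Data collection.

38 weeks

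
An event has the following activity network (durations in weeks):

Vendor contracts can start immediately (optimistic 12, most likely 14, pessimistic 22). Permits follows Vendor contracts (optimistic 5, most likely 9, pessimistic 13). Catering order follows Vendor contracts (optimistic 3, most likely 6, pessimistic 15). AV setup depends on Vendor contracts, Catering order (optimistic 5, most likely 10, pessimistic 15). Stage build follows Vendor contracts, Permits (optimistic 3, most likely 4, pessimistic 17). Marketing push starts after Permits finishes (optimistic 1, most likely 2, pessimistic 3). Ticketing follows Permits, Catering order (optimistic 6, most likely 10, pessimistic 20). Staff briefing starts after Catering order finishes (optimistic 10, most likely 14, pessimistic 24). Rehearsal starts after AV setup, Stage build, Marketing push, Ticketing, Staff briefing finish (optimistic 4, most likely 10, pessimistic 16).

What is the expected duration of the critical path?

te_Vendor contracts = (12 + 4·14 + 22)/6 = 90/6 = 15
te_Permits = (5 + 4·9 + 13)/6 = 54/6 = 9
te_Catering order = (3 + 4·6 + 15)/6 = 42/6 = 7
te_AV setup = (5 + 4·10 + 15)/6 = 60/6 = 10
te_Stage build = (3 + 4·4 + 17)/6 = 36/6 = 6
te_Marketing push = (1 + 4·2 + 3)/6 = 12/6 = 2
te_Ticketing = (6 + 4·10 + 20)/6 = 66/6 = 11
te_Staff briefing = (10 + 4·14 + 24)/6 = 90/6 = 15
te_Rehearsal = (4 + 4·10 + 16)/6 = 60/6 = 10

Forward pass:
ES_Vendor contracts = 0; EF_Vendor contracts = 15
ES_Permits = 15; EF_Permits = 15+9 = 24
ES_Catering order = 15; EF_Catering order = 15+7 = 22
ES_AV setup = max(EF_Vendor contracts=15, EF_Catering order=22) = 22; EF_AV setup = 22+10 = 32
ES_Stage build = max(EF_Vendor contracts=15, EF_Permits=24) = 24; EF_Stage build = 24+6 = 30
ES_Marketing push = 24; EF_Marketing push = 24+2 = 26
ES_Ticketing = max(EF_Permits=24, EF_Catering order=22) = 24; EF_Ticketing = 24+11 = 35
ES_Staff briefing = 22; EF_Staff briefing = 22+15 = 37
ES_Rehearsal = max(EF_AV setup=32, EF_Stage build=30, EF_Marketing push=26, EF_Ticketing=35, EF_Staff briefing=37) = 37; EF_Rehearsal = 37+10 = 47
Expected project duration μ = 47 weeks. Critical path: Vendor contracts → Catering order → Staff briefing → Rehearsal.

47 weeks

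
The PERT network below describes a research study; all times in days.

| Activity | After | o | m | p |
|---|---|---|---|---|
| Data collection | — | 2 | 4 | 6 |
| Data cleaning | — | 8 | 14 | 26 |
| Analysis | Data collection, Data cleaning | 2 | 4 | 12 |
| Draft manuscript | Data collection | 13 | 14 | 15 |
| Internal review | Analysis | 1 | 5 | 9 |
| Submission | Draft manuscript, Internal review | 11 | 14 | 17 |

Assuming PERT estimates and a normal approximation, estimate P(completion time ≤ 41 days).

te_Data collection = (2 + 4·4 + 6)/6 = 24/6 = 4; σ²_Data collection = ((6−2)/6)² = 0.444
te_Data cleaning = (8 + 4·14 + 26)/6 = 90/6 = 15; σ²_Data cleaning = ((26−8)/6)² = 9.000
te_Analysis = (2 + 4·4 + 12)/6 = 30/6 = 5; σ²_Analysis = ((12−2)/6)² = 2.778
te_Draft manuscript = (13 + 4·14 + 15)/6 = 84/6 = 14; σ²_Draft manuscript = ((15−13)/6)² = 0.111
te_Internal review = (1 + 4·5 + 9)/6 = 30/6 = 5; σ²_Internal review = ((9−1)/6)² = 1.778
te_Submission = (11 + 4·14 + 17)/6 = 84/6 = 14; σ²_Submission = ((17−11)/6)² = 1.000

Forward pass:
ES_Data collection = 0; EF_Data collection = 4
ES_Data cleaning = 0; EF_Data cleaning = 15
ES_Analysis = max(EF_Data collection=4, EF_Data cleaning=15) = 15; EF_Analysis = 15+5 = 20
ES_Draft manuscript = 4; EF_Draft manuscript = 4+14 = 18
ES_Internal review = 20; EF_Internal review = 20+5 = 25
ES_Submission = max(EF_Draft manuscript=18, EF_Internal review=25) = 25; EF_Submission = 25+14 = 39
Expected project duration μ = 39 days. Critical path: Data cleaning → Analysis → Internal review → Submission.

Variance along critical path = 9.000 + 2.778 + 1.778 + 1.000 = 14.556; σ = √14.556 = 3.815 days.
Z = (41 − 39) / 3.815 = 0.524
P(T ≤ 41) = Φ(0.524) ≈ 0.700

0.700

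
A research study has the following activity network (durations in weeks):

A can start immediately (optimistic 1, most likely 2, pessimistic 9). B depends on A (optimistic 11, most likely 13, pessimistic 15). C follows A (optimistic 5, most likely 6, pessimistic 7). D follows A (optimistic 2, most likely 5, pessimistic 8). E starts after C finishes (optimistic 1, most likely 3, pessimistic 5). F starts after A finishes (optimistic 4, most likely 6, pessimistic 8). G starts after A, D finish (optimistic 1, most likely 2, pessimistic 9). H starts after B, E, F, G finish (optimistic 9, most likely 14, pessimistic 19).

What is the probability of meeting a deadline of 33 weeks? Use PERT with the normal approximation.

te_A = (1 + 4·2 + 9)/6 = 18/6 = 3; σ²_A = ((9−1)/6)² = 1.778
te_B = (11 + 4·13 + 15)/6 = 78/6 = 13; σ²_B = ((15−11)/6)² = 0.444
te_C = (5 + 4·6 + 7)/6 = 36/6 = 6; σ²_C = ((7−5)/6)² = 0.111
te_D = (2 + 4·5 + 8)/6 = 30/6 = 5; σ²_D = ((8−2)/6)² = 1.000
te_E = (1 + 4·3 + 5)/6 = 18/6 = 3; σ²_E = ((5−1)/6)² = 0.444
te_F = (4 + 4·6 + 8)/6 = 36/6 = 6; σ²_F = ((8−4)/6)² = 0.444
te_G = (1 + 4·2 + 9)/6 = 18/6 = 3; σ²_G = ((9−1)/6)² = 1.778
te_H = (9 + 4·14 + 19)/6 = 84/6 = 14; σ²_H = ((19−9)/6)² = 2.778

Forward pass:
ES_A = 0; EF_A = 3
ES_B = 3; EF_B = 3+13 = 16
ES_C = 3; EF_C = 3+6 = 9
ES_D = 3; EF_D = 3+5 = 8
ES_E = 9; EF_E = 9+3 = 12
ES_F = 3; EF_F = 3+6 = 9
ES_G = max(EF_A=3, EF_D=8) = 8; EF_G = 8+3 = 11
ES_H = max(EF_B=16, EF_E=12, EF_F=9, EF_G=11) = 16; EF_H = 16+14 = 30
Expected project duration μ = 30 weeks. Critical path: A → B → H.

Variance along critical path = 1.778 + 0.444 + 2.778 = 5.000; σ = √5.000 = 2.236 weeks.
Z = (33 − 30) / 2.236 = 1.342
P(T ≤ 33) = Φ(1.342) ≈ 0.910

0.910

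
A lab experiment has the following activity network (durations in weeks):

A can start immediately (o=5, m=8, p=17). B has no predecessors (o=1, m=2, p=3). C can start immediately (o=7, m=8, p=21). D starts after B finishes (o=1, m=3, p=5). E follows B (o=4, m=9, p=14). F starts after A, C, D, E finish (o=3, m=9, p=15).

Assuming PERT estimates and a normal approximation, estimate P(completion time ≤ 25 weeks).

0.972

te_A = (5 + 4·8 + 17)/6 = 54/6 = 9; σ²_A = ((17−5)/6)² = 4.000
te_B = (1 + 4·2 + 3)/6 = 12/6 = 2; σ²_B = ((3−1)/6)² = 0.111
te_C = (7 + 4·8 + 21)/6 = 60/6 = 10; σ²_C = ((21−7)/6)² = 5.444
te_D = (1 + 4·3 + 5)/6 = 18/6 = 3; σ²_D = ((5−1)/6)² = 0.444
te_E = (4 + 4·9 + 14)/6 = 54/6 = 9; σ²_E = ((14−4)/6)² = 2.778
te_F = (3 + 4·9 + 15)/6 = 54/6 = 9; σ²_F = ((15−3)/6)² = 4.000

Forward pass:
ES_A = 0; EF_A = 9
ES_B = 0; EF_B = 2
ES_C = 0; EF_C = 10
ES_D = 2; EF_D = 2+3 = 5
ES_E = 2; EF_E = 2+9 = 11
ES_F = max(EF_A=9, EF_C=10, EF_D=5, EF_E=11) = 11; EF_F = 11+9 = 20
Expected project duration μ = 20 weeks. Critical path: B → E → F.

Variance along critical path = 0.111 + 2.778 + 4.000 = 6.889; σ = √6.889 = 2.625 weeks.
Z = (25 − 20) / 2.625 = 1.905
P(T ≤ 25) = Φ(1.905) ≈ 0.972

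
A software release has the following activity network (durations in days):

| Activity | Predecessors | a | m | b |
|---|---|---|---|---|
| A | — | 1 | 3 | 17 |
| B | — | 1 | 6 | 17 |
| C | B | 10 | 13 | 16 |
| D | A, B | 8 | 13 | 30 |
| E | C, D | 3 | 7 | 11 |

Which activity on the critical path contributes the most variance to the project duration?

te_A = (1 + 4·3 + 17)/6 = 30/6 = 5; σ²_A = ((17−1)/6)² = 7.111
te_B = (1 + 4·6 + 17)/6 = 42/6 = 7; σ²_B = ((17−1)/6)² = 7.111
te_C = (10 + 4·13 + 16)/6 = 78/6 = 13; σ²_C = ((16−10)/6)² = 1.000
te_D = (8 + 4·13 + 30)/6 = 90/6 = 15; σ²_D = ((30−8)/6)² = 13.444
te_E = (3 + 4·7 + 11)/6 = 42/6 = 7; σ²_E = ((11−3)/6)² = 1.778

Forward pass:
ES_A = 0; EF_A = 5
ES_B = 0; EF_B = 7
ES_C = 7; EF_C = 7+13 = 20
ES_D = max(EF_A=5, EF_B=7) = 7; EF_D = 7+15 = 22
ES_E = max(EF_C=20, EF_D=22) = 22; EF_E = 22+7 = 29
Expected project duration μ = 29 days. Critical path: B → D → E.

Variances on critical path: σ²_B=7.111, σ²_D=13.444, σ²_E=1.778.
Largest is σ²_D = 13.444.

D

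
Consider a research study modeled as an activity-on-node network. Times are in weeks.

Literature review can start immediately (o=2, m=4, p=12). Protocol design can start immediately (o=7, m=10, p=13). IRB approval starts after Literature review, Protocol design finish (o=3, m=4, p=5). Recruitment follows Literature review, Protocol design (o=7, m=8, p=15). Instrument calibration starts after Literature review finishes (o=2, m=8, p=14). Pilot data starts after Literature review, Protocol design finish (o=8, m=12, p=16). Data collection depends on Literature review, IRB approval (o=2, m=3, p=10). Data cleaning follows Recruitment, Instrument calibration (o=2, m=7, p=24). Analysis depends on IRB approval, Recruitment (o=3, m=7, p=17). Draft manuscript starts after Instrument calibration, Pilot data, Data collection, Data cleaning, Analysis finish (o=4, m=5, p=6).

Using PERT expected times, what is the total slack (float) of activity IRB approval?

6 weeks

te_Literature review = (2 + 4·4 + 12)/6 = 30/6 = 5
te_Protocol design = (7 + 4·10 + 13)/6 = 60/6 = 10
te_IRB approval = (3 + 4·4 + 5)/6 = 24/6 = 4
te_Recruitment = (7 + 4·8 + 15)/6 = 54/6 = 9
te_Instrument calibration = (2 + 4·8 + 14)/6 = 48/6 = 8
te_Pilot data = (8 + 4·12 + 16)/6 = 72/6 = 12
te_Data collection = (2 + 4·3 + 10)/6 = 24/6 = 4
te_Data cleaning = (2 + 4·7 + 24)/6 = 54/6 = 9
te_Analysis = (3 + 4·7 + 17)/6 = 48/6 = 8
te_Draft manuscript = (4 + 4·5 + 6)/6 = 30/6 = 5

Forward pass:
ES_Literature review = 0; EF_Literature review = 5
ES_Protocol design = 0; EF_Protocol design = 10
ES_IRB approval = max(EF_Literature review=5, EF_Protocol design=10) = 10; EF_IRB approval = 10+4 = 14
ES_Recruitment = max(EF_Literature review=5, EF_Protocol design=10) = 10; EF_Recruitment = 10+9 = 19
ES_Instrument calibration = 5; EF_Instrument calibration = 5+8 = 13
ES_Pilot data = max(EF_Literature review=5, EF_Protocol design=10) = 10; EF_Pilot data = 10+12 = 22
ES_Data collection = max(EF_Literature review=5, EF_IRB approval=14) = 14; EF_Data collection = 14+4 = 18
ES_Data cleaning = max(EF_Recruitment=19, EF_Instrument calibration=13) = 19; EF_Data cleaning = 19+9 = 28
ES_Analysis = max(EF_IRB approval=14, EF_Recruitment=19) = 19; EF_Analysis = 19+8 = 27
ES_Draft manuscript = max(EF_Instrument calibration=13, EF_Pilot data=22, EF_Data collection=18, EF_Data cleaning=28, EF_Analysis=27) = 28; EF_Draft manuscript = 28+5 = 33
Expected project duration μ = 33 weeks. Critical path: Protocol design → Recruitment → Data cleaning → Draft manuscript.

Backward pass:
LF_Draft manuscript = 33; LS_Draft manuscript = 33−5 = 28
LF_Analysis = LS_Draft manuscript = 28; LS_Analysis = 28−8 = 20
LF_Data cleaning = LS_Draft manuscript = 28; LS_Data cleaning = 28−9 = 19
LF_Data collection = LS_Draft manuscript = 28; LS_Data collection = 28−4 = 24
LF_Pilot data = LS_Draft manuscript = 28; LS_Pilot data = 28−12 = 16
LF_Instrument calibration = min(LS_Data cleaning=19, LS_Draft manuscript=28) = 19; LS_Instrument calibration = 19−8 = 11
LF_Recruitment = min(LS_Data cleaning=19, LS_Analysis=20) = 19; LS_Recruitment = 19−9 = 10
LF_IRB approval = min(LS_Data collection=24, LS_Analysis=20) = 20; LS_IRB approval = 20−4 = 16
LF_Protocol design = min(LS_IRB approval=16, LS_Recruitment=10, LS_Pilot data=16) = 10; LS_Protocol design = 10−10 = 0
LF_Literature review = min(LS_IRB approval=16, LS_Recruitment=10, LS_Instrument calibration=11, LS_Pilot data=16, LS_Data collection=24) = 10; LS_Literature review = 10−5 = 5
Slack_IRB approval = LS_IRB approval − ES_IRB approval = 16 − 10 = 6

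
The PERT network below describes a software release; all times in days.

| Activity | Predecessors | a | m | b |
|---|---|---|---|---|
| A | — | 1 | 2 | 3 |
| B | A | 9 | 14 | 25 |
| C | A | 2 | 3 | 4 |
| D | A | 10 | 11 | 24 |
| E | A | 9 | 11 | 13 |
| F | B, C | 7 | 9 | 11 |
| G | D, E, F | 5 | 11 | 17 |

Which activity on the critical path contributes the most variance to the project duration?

te_A = (1 + 4·2 + 3)/6 = 12/6 = 2; σ²_A = ((3−1)/6)² = 0.111
te_B = (9 + 4·14 + 25)/6 = 90/6 = 15; σ²_B = ((25−9)/6)² = 7.111
te_C = (2 + 4·3 + 4)/6 = 18/6 = 3; σ²_C = ((4−2)/6)² = 0.111
te_D = (10 + 4·11 + 24)/6 = 78/6 = 13; σ²_D = ((24−10)/6)² = 5.444
te_E = (9 + 4·11 + 13)/6 = 66/6 = 11; σ²_E = ((13−9)/6)² = 0.444
te_F = (7 + 4·9 + 11)/6 = 54/6 = 9; σ²_F = ((11−7)/6)² = 0.444
te_G = (5 + 4·11 + 17)/6 = 66/6 = 11; σ²_G = ((17−5)/6)² = 4.000

Forward pass:
ES_A = 0; EF_A = 2
ES_B = 2; EF_B = 2+15 = 17
ES_C = 2; EF_C = 2+3 = 5
ES_D = 2; EF_D = 2+13 = 15
ES_E = 2; EF_E = 2+11 = 13
ES_F = max(EF_B=17, EF_C=5) = 17; EF_F = 17+9 = 26
ES_G = max(EF_D=15, EF_E=13, EF_F=26) = 26; EF_G = 26+11 = 37
Expected project duration μ = 37 days. Critical path: A → B → F → G.

Variances on critical path: σ²_A=0.111, σ²_B=7.111, σ²_F=0.444, σ²_G=4.000.
Largest is σ²_B = 7.111.

B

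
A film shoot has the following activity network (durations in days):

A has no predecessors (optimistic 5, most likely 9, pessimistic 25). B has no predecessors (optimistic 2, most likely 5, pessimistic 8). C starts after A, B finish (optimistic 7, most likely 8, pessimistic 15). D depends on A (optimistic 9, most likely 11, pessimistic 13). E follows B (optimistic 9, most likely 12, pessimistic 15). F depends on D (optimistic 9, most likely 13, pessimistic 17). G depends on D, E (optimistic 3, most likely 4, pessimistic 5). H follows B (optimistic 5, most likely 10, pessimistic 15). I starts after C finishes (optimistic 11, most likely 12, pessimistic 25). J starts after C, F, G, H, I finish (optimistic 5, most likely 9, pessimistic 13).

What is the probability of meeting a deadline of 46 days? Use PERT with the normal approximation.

te_A = (5 + 4·9 + 25)/6 = 66/6 = 11; σ²_A = ((25−5)/6)² = 11.111
te_B = (2 + 4·5 + 8)/6 = 30/6 = 5; σ²_B = ((8−2)/6)² = 1.000
te_C = (7 + 4·8 + 15)/6 = 54/6 = 9; σ²_C = ((15−7)/6)² = 1.778
te_D = (9 + 4·11 + 13)/6 = 66/6 = 11; σ²_D = ((13−9)/6)² = 0.444
te_E = (9 + 4·12 + 15)/6 = 72/6 = 12; σ²_E = ((15−9)/6)² = 1.000
te_F = (9 + 4·13 + 17)/6 = 78/6 = 13; σ²_F = ((17−9)/6)² = 1.778
te_G = (3 + 4·4 + 5)/6 = 24/6 = 4; σ²_G = ((5−3)/6)² = 0.111
te_H = (5 + 4·10 + 15)/6 = 60/6 = 10; σ²_H = ((15−5)/6)² = 2.778
te_I = (11 + 4·12 + 25)/6 = 84/6 = 14; σ²_I = ((25−11)/6)² = 5.444
te_J = (5 + 4·9 + 13)/6 = 54/6 = 9; σ²_J = ((13−5)/6)² = 1.778

Forward pass:
ES_A = 0; EF_A = 11
ES_B = 0; EF_B = 5
ES_C = max(EF_A=11, EF_B=5) = 11; EF_C = 11+9 = 20
ES_D = 11; EF_D = 11+11 = 22
ES_E = 5; EF_E = 5+12 = 17
ES_F = 22; EF_F = 22+13 = 35
ES_G = max(EF_D=22, EF_E=17) = 22; EF_G = 22+4 = 26
ES_H = 5; EF_H = 5+10 = 15
ES_I = 20; EF_I = 20+14 = 34
ES_J = max(EF_C=20, EF_F=35, EF_G=26, EF_H=15, EF_I=34) = 35; EF_J = 35+9 = 44
Expected project duration μ = 44 days. Critical path: A → D → F → J.

Variance along critical path = 11.111 + 0.444 + 1.778 + 1.778 = 15.111; σ = √15.111 = 3.887 days.
Z = (46 − 44) / 3.887 = 0.514
P(T ≤ 46) = Φ(0.514) ≈ 0.697

0.697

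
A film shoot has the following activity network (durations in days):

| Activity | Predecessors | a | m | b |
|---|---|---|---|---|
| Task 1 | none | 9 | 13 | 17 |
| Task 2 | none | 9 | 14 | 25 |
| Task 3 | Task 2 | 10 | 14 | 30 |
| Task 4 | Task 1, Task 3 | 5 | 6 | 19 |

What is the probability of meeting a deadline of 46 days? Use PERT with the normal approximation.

0.925

te_Task 1 = (9 + 4·13 + 17)/6 = 78/6 = 13; σ²_Task 1 = ((17−9)/6)² = 1.778
te_Task 2 = (9 + 4·14 + 25)/6 = 90/6 = 15; σ²_Task 2 = ((25−9)/6)² = 7.111
te_Task 3 = (10 + 4·14 + 30)/6 = 96/6 = 16; σ²_Task 3 = ((30−10)/6)² = 11.111
te_Task 4 = (5 + 4·6 + 19)/6 = 48/6 = 8; σ²_Task 4 = ((19−5)/6)² = 5.444

Forward pass:
ES_Task 1 = 0; EF_Task 1 = 13
ES_Task 2 = 0; EF_Task 2 = 15
ES_Task 3 = 15; EF_Task 3 = 15+16 = 31
ES_Task 4 = max(EF_Task 1=13, EF_Task 3=31) = 31; EF_Task 4 = 31+8 = 39
Expected project duration μ = 39 days. Critical path: Task 2 → Task 3 → Task 4.

Variance along critical path = 7.111 + 11.111 + 5.444 = 23.667; σ = √23.667 = 4.865 days.
Z = (46 − 39) / 4.865 = 1.439
P(T ≤ 46) = Φ(1.439) ≈ 0.925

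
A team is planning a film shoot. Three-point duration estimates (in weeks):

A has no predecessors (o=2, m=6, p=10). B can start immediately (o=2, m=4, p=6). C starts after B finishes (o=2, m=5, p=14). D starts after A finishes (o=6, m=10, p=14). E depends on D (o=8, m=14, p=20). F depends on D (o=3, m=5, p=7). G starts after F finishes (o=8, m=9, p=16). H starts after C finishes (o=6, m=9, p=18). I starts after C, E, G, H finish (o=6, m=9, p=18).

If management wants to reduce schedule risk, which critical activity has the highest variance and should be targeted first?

te_A = (2 + 4·6 + 10)/6 = 36/6 = 6; σ²_A = ((10−2)/6)² = 1.778
te_B = (2 + 4·4 + 6)/6 = 24/6 = 4; σ²_B = ((6−2)/6)² = 0.444
te_C = (2 + 4·5 + 14)/6 = 36/6 = 6; σ²_C = ((14−2)/6)² = 4.000
te_D = (6 + 4·10 + 14)/6 = 60/6 = 10; σ²_D = ((14−6)/6)² = 1.778
te_E = (8 + 4·14 + 20)/6 = 84/6 = 14; σ²_E = ((20−8)/6)² = 4.000
te_F = (3 + 4·5 + 7)/6 = 30/6 = 5; σ²_F = ((7−3)/6)² = 0.444
te_G = (8 + 4·9 + 16)/6 = 60/6 = 10; σ²_G = ((16−8)/6)² = 1.778
te_H = (6 + 4·9 + 18)/6 = 60/6 = 10; σ²_H = ((18−6)/6)² = 4.000
te_I = (6 + 4·9 + 18)/6 = 60/6 = 10; σ²_I = ((18−6)/6)² = 4.000

Forward pass:
ES_A = 0; EF_A = 6
ES_B = 0; EF_B = 4
ES_C = 4; EF_C = 4+6 = 10
ES_D = 6; EF_D = 6+10 = 16
ES_E = 16; EF_E = 16+14 = 30
ES_F = 16; EF_F = 16+5 = 21
ES_G = 21; EF_G = 21+10 = 31
ES_H = 10; EF_H = 10+10 = 20
ES_I = max(EF_C=10, EF_E=30, EF_G=31, EF_H=20) = 31; EF_I = 31+10 = 41
Expected project duration μ = 41 weeks. Critical path: A → D → F → G → I.

Variances on critical path: σ²_A=1.778, σ²_D=1.778, σ²_F=0.444, σ²_G=1.778, σ²_I=4.000.
Largest is σ²_I = 4.000.

I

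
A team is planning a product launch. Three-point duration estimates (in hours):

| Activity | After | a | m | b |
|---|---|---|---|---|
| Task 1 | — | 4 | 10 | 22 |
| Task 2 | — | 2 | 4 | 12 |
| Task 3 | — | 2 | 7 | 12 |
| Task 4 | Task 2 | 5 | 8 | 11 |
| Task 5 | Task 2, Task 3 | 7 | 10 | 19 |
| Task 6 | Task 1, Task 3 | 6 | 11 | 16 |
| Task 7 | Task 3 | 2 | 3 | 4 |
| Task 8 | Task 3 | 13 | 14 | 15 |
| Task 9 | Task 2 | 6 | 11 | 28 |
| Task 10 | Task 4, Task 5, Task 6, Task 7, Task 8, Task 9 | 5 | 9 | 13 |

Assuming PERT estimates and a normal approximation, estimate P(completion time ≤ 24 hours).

0.029

te_Task 1 = (4 + 4·10 + 22)/6 = 66/6 = 11; σ²_Task 1 = ((22−4)/6)² = 9.000
te_Task 2 = (2 + 4·4 + 12)/6 = 30/6 = 5; σ²_Task 2 = ((12−2)/6)² = 2.778
te_Task 3 = (2 + 4·7 + 12)/6 = 42/6 = 7; σ²_Task 3 = ((12−2)/6)² = 2.778
te_Task 4 = (5 + 4·8 + 11)/6 = 48/6 = 8; σ²_Task 4 = ((11−5)/6)² = 1.000
te_Task 5 = (7 + 4·10 + 19)/6 = 66/6 = 11; σ²_Task 5 = ((19−7)/6)² = 4.000
te_Task 6 = (6 + 4·11 + 16)/6 = 66/6 = 11; σ²_Task 6 = ((16−6)/6)² = 2.778
te_Task 7 = (2 + 4·3 + 4)/6 = 18/6 = 3; σ²_Task 7 = ((4−2)/6)² = 0.111
te_Task 8 = (13 + 4·14 + 15)/6 = 84/6 = 14; σ²_Task 8 = ((15−13)/6)² = 0.111
te_Task 9 = (6 + 4·11 + 28)/6 = 78/6 = 13; σ²_Task 9 = ((28−6)/6)² = 13.444
te_Task 10 = (5 + 4·9 + 13)/6 = 54/6 = 9; σ²_Task 10 = ((13−5)/6)² = 1.778

Forward pass:
ES_Task 1 = 0; EF_Task 1 = 11
ES_Task 2 = 0; EF_Task 2 = 5
ES_Task 3 = 0; EF_Task 3 = 7
ES_Task 4 = 5; EF_Task 4 = 5+8 = 13
ES_Task 5 = max(EF_Task 2=5, EF_Task 3=7) = 7; EF_Task 5 = 7+11 = 18
ES_Task 6 = max(EF_Task 1=11, EF_Task 3=7) = 11; EF_Task 6 = 11+11 = 22
ES_Task 7 = 7; EF_Task 7 = 7+3 = 10
ES_Task 8 = 7; EF_Task 8 = 7+14 = 21
ES_Task 9 = 5; EF_Task 9 = 5+13 = 18
ES_Task 10 = max(EF_Task 4=13, EF_Task 5=18, EF_Task 6=22, EF_Task 7=10, EF_Task 8=21, EF_Task 9=18) = 22; EF_Task 10 = 22+9 = 31
Expected project duration μ = 31 hours. Critical path: Task 1 → Task 6 → Task 10.

Variance along critical path = 9.000 + 2.778 + 1.778 = 13.556; σ = √13.556 = 3.682 hours.
Z = (24 − 31) / 3.682 = -1.901
P(T ≤ 24) = Φ(-1.901) ≈ 0.029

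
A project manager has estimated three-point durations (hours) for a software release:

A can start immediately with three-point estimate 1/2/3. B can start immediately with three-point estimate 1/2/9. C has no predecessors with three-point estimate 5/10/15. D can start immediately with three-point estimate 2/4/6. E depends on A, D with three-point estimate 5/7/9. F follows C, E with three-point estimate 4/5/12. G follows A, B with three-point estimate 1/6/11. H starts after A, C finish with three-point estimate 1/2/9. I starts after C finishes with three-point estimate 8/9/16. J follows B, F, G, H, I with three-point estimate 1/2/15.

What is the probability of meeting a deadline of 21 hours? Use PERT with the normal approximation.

0.171

te_A = (1 + 4·2 + 3)/6 = 12/6 = 2; σ²_A = ((3−1)/6)² = 0.111
te_B = (1 + 4·2 + 9)/6 = 18/6 = 3; σ²_B = ((9−1)/6)² = 1.778
te_C = (5 + 4·10 + 15)/6 = 60/6 = 10; σ²_C = ((15−5)/6)² = 2.778
te_D = (2 + 4·4 + 6)/6 = 24/6 = 4; σ²_D = ((6−2)/6)² = 0.444
te_E = (5 + 4·7 + 9)/6 = 42/6 = 7; σ²_E = ((9−5)/6)² = 0.444
te_F = (4 + 4·5 + 12)/6 = 36/6 = 6; σ²_F = ((12−4)/6)² = 1.778
te_G = (1 + 4·6 + 11)/6 = 36/6 = 6; σ²_G = ((11−1)/6)² = 2.778
te_H = (1 + 4·2 + 9)/6 = 18/6 = 3; σ²_H = ((9−1)/6)² = 1.778
te_I = (8 + 4·9 + 16)/6 = 60/6 = 10; σ²_I = ((16−8)/6)² = 1.778
te_J = (1 + 4·2 + 15)/6 = 24/6 = 4; σ²_J = ((15−1)/6)² = 5.444

Forward pass:
ES_A = 0; EF_A = 2
ES_B = 0; EF_B = 3
ES_C = 0; EF_C = 10
ES_D = 0; EF_D = 4
ES_E = max(EF_A=2, EF_D=4) = 4; EF_E = 4+7 = 11
ES_F = max(EF_C=10, EF_E=11) = 11; EF_F = 11+6 = 17
ES_G = max(EF_A=2, EF_B=3) = 3; EF_G = 3+6 = 9
ES_H = max(EF_A=2, EF_C=10) = 10; EF_H = 10+3 = 13
ES_I = 10; EF_I = 10+10 = 20
ES_J = max(EF_B=3, EF_F=17, EF_G=9, EF_H=13, EF_I=20) = 20; EF_J = 20+4 = 24
Expected project duration μ = 24 hours. Critical path: C → I → J.

Variance along critical path = 2.778 + 1.778 + 5.444 = 10.000; σ = √10.000 = 3.162 hours.
Z = (21 − 24) / 3.162 = -0.949
P(T ≤ 21) = Φ(-0.949) ≈ 0.171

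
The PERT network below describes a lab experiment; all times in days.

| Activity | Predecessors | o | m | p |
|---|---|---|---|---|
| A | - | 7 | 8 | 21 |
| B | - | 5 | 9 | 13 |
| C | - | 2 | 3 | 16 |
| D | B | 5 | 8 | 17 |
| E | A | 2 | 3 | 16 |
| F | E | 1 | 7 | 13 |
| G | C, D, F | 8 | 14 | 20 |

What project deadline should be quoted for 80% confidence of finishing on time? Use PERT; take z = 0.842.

39.7 days

te_A = (7 + 4·8 + 21)/6 = 60/6 = 10; σ²_A = ((21−7)/6)² = 5.444
te_B = (5 + 4·9 + 13)/6 = 54/6 = 9; σ²_B = ((13−5)/6)² = 1.778
te_C = (2 + 4·3 + 16)/6 = 30/6 = 5; σ²_C = ((16−2)/6)² = 5.444
te_D = (5 + 4·8 + 17)/6 = 54/6 = 9; σ²_D = ((17−5)/6)² = 4.000
te_E = (2 + 4·3 + 16)/6 = 30/6 = 5; σ²_E = ((16−2)/6)² = 5.444
te_F = (1 + 4·7 + 13)/6 = 42/6 = 7; σ²_F = ((13−1)/6)² = 4.000
te_G = (8 + 4·14 + 20)/6 = 84/6 = 14; σ²_G = ((20−8)/6)² = 4.000

Forward pass:
ES_A = 0; EF_A = 10
ES_B = 0; EF_B = 9
ES_C = 0; EF_C = 5
ES_D = 9; EF_D = 9+9 = 18
ES_E = 10; EF_E = 10+5 = 15
ES_F = 15; EF_F = 15+7 = 22
ES_G = max(EF_C=5, EF_D=18, EF_F=22) = 22; EF_G = 22+14 = 36
Expected project duration μ = 36 days. Critical path: A → E → F → G.

Variance along critical path = 5.444 + 5.444 + 4.000 + 4.000 = 18.889; σ = 4.346 days.
D = μ + z·σ = 36 + 0.842·4.346 = 39.7 days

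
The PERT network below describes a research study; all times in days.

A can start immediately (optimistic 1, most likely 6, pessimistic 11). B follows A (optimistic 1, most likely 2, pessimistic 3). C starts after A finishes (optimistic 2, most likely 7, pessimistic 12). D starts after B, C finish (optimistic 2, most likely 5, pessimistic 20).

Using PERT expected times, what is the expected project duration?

te_A = (1 + 4·6 + 11)/6 = 36/6 = 6
te_B = (1 + 4·2 + 3)/6 = 12/6 = 2
te_C = (2 + 4·7 + 12)/6 = 42/6 = 7
te_D = (2 + 4·5 + 20)/6 = 42/6 = 7

Forward pass:
ES_A = 0; EF_A = 6
ES_B = 6; EF_B = 6+2 = 8
ES_C = 6; EF_C = 6+7 = 13
ES_D = max(EF_B=8, EF_C=13) = 13; EF_D = 13+7 = 20
Expected project duration μ = 20 days. Critical path: A → C → D.

20 days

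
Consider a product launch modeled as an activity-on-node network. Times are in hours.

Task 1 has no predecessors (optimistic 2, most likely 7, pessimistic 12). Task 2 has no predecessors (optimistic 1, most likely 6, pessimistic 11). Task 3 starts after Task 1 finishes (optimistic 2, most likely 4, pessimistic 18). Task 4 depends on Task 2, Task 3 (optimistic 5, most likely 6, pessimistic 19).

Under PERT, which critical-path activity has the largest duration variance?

Task 3

te_Task 1 = (2 + 4·7 + 12)/6 = 42/6 = 7; σ²_Task 1 = ((12−2)/6)² = 2.778
te_Task 2 = (1 + 4·6 + 11)/6 = 36/6 = 6; σ²_Task 2 = ((11−1)/6)² = 2.778
te_Task 3 = (2 + 4·4 + 18)/6 = 36/6 = 6; σ²_Task 3 = ((18−2)/6)² = 7.111
te_Task 4 = (5 + 4·6 + 19)/6 = 48/6 = 8; σ²_Task 4 = ((19−5)/6)² = 5.444

Forward pass:
ES_Task 1 = 0; EF_Task 1 = 7
ES_Task 2 = 0; EF_Task 2 = 6
ES_Task 3 = 7; EF_Task 3 = 7+6 = 13
ES_Task 4 = max(EF_Task 2=6, EF_Task 3=13) = 13; EF_Task 4 = 13+8 = 21
Expected project duration μ = 21 hours. Critical path: Task 1 → Task 3 → Task 4.

Variances on critical path: σ²_Task 1=2.778, σ²_Task 3=7.111, σ²_Task 4=5.444.
Largest is σ²_Task 3 = 7.111.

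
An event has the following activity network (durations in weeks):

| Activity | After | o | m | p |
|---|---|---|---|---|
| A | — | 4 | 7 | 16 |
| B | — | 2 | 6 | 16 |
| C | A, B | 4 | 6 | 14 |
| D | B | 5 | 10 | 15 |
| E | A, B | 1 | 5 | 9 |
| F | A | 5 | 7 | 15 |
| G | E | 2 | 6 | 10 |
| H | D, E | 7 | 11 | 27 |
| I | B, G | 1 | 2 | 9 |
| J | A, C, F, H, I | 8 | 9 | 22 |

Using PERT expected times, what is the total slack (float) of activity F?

te_A = (4 + 4·7 + 16)/6 = 48/6 = 8
te_B = (2 + 4·6 + 16)/6 = 42/6 = 7
te_C = (4 + 4·6 + 14)/6 = 42/6 = 7
te_D = (5 + 4·10 + 15)/6 = 60/6 = 10
te_E = (1 + 4·5 + 9)/6 = 30/6 = 5
te_F = (5 + 4·7 + 15)/6 = 48/6 = 8
te_G = (2 + 4·6 + 10)/6 = 36/6 = 6
te_H = (7 + 4·11 + 27)/6 = 78/6 = 13
te_I = (1 + 4·2 + 9)/6 = 18/6 = 3
te_J = (8 + 4·9 + 22)/6 = 66/6 = 11

Forward pass:
ES_A = 0; EF_A = 8
ES_B = 0; EF_B = 7
ES_C = max(EF_A=8, EF_B=7) = 8; EF_C = 8+7 = 15
ES_D = 7; EF_D = 7+10 = 17
ES_E = max(EF_A=8, EF_B=7) = 8; EF_E = 8+5 = 13
ES_F = 8; EF_F = 8+8 = 16
ES_G = 13; EF_G = 13+6 = 19
ES_H = max(EF_D=17, EF_E=13) = 17; EF_H = 17+13 = 30
ES_I = max(EF_B=7, EF_G=19) = 19; EF_I = 19+3 = 22
ES_J = max(EF_A=8, EF_C=15, EF_F=16, EF_H=30, EF_I=22) = 30; EF_J = 30+11 = 41
Expected project duration μ = 41 weeks. Critical path: B → D → H → J.

Backward pass:
LF_J = 41; LS_J = 41−11 = 30
LF_I = LS_J = 30; LS_I = 30−3 = 27
LF_H = LS_J = 30; LS_H = 30−13 = 17
LF_G = LS_I = 27; LS_G = 27−6 = 21
LF_F = LS_J = 30; LS_F = 30−8 = 22
LF_E = min(LS_G=21, LS_H=17) = 17; LS_E = 17−5 = 12
LF_D = LS_H = 17; LS_D = 17−10 = 7
LF_C = LS_J = 30; LS_C = 30−7 = 23
LF_B = min(LS_C=23, LS_D=7, LS_E=12, LS_I=27) = 7; LS_B = 7−7 = 0
LF_A = min(LS_C=23, LS_E=12, LS_F=22, LS_J=30) = 12; LS_A = 12−8 = 4
Slack_F = LS_F − ES_F = 22 − 8 = 14

14 weeks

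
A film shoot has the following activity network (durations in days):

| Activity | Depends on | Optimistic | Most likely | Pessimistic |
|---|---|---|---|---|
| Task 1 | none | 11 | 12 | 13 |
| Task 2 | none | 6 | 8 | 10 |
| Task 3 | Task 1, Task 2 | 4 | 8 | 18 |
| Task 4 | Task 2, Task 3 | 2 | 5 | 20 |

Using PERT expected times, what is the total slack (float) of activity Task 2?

4 days

te_Task 1 = (11 + 4·12 + 13)/6 = 72/6 = 12
te_Task 2 = (6 + 4·8 + 10)/6 = 48/6 = 8
te_Task 3 = (4 + 4·8 + 18)/6 = 54/6 = 9
te_Task 4 = (2 + 4·5 + 20)/6 = 42/6 = 7

Forward pass:
ES_Task 1 = 0; EF_Task 1 = 12
ES_Task 2 = 0; EF_Task 2 = 8
ES_Task 3 = max(EF_Task 1=12, EF_Task 2=8) = 12; EF_Task 3 = 12+9 = 21
ES_Task 4 = max(EF_Task 2=8, EF_Task 3=21) = 21; EF_Task 4 = 21+7 = 28
Expected project duration μ = 28 days. Critical path: Task 1 → Task 3 → Task 4.

Backward pass:
LF_Task 4 = 28; LS_Task 4 = 28−7 = 21
LF_Task 3 = LS_Task 4 = 21; LS_Task 3 = 21−9 = 12
LF_Task 2 = min(LS_Task 3=12, LS_Task 4=21) = 12; LS_Task 2 = 12−8 = 4
LF_Task 1 = LS_Task 3 = 12; LS_Task 1 = 12−12 = 0
Slack_Task 2 = LS_Task 2 − ES_Task 2 = 4 − 0 = 4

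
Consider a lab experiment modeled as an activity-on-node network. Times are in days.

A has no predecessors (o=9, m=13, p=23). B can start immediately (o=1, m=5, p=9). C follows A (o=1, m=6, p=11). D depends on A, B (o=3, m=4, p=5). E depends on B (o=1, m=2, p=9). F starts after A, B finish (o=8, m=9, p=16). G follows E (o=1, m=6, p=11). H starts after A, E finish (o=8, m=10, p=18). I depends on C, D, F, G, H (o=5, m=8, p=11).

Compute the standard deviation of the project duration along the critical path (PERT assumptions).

te_A = (9 + 4·13 + 23)/6 = 84/6 = 14; σ²_A = ((23−9)/6)² = 5.444
te_B = (1 + 4·5 + 9)/6 = 30/6 = 5; σ²_B = ((9−1)/6)² = 1.778
te_C = (1 + 4·6 + 11)/6 = 36/6 = 6; σ²_C = ((11−1)/6)² = 2.778
te_D = (3 + 4·4 + 5)/6 = 24/6 = 4; σ²_D = ((5−3)/6)² = 0.111
te_E = (1 + 4·2 + 9)/6 = 18/6 = 3; σ²_E = ((9−1)/6)² = 1.778
te_F = (8 + 4·9 + 16)/6 = 60/6 = 10; σ²_F = ((16−8)/6)² = 1.778
te_G = (1 + 4·6 + 11)/6 = 36/6 = 6; σ²_G = ((11−1)/6)² = 2.778
te_H = (8 + 4·10 + 18)/6 = 66/6 = 11; σ²_H = ((18−8)/6)² = 2.778
te_I = (5 + 4·8 + 11)/6 = 48/6 = 8; σ²_I = ((11−5)/6)² = 1.000

Forward pass:
ES_A = 0; EF_A = 14
ES_B = 0; EF_B = 5
ES_C = 14; EF_C = 14+6 = 20
ES_D = max(EF_A=14, EF_B=5) = 14; EF_D = 14+4 = 18
ES_E = 5; EF_E = 5+3 = 8
ES_F = max(EF_A=14, EF_B=5) = 14; EF_F = 14+10 = 24
ES_G = 8; EF_G = 8+6 = 14
ES_H = max(EF_A=14, EF_E=8) = 14; EF_H = 14+11 = 25
ES_I = max(EF_C=20, EF_D=18, EF_F=24, EF_G=14, EF_H=25) = 25; EF_I = 25+8 = 33
Expected project duration μ = 33 days. Critical path: A → H → I.

Variance along critical path = 5.444 + 2.778 + 1.000 = 9.222
σ = √9.222 = 3.037 days

3.04 days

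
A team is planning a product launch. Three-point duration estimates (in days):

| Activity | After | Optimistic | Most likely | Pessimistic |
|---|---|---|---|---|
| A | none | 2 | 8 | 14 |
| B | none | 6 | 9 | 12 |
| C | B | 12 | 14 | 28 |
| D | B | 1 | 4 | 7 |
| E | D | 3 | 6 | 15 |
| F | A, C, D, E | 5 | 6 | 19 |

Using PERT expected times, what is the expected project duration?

33 days

te_A = (2 + 4·8 + 14)/6 = 48/6 = 8
te_B = (6 + 4·9 + 12)/6 = 54/6 = 9
te_C = (12 + 4·14 + 28)/6 = 96/6 = 16
te_D = (1 + 4·4 + 7)/6 = 24/6 = 4
te_E = (3 + 4·6 + 15)/6 = 42/6 = 7
te_F = (5 + 4·6 + 19)/6 = 48/6 = 8

Forward pass:
ES_A = 0; EF_A = 8
ES_B = 0; EF_B = 9
ES_C = 9; EF_C = 9+16 = 25
ES_D = 9; EF_D = 9+4 = 13
ES_E = 13; EF_E = 13+7 = 20
ES_F = max(EF_A=8, EF_C=25, EF_D=13, EF_E=20) = 25; EF_F = 25+8 = 33
Expected project duration μ = 33 days. Critical path: B → C → F.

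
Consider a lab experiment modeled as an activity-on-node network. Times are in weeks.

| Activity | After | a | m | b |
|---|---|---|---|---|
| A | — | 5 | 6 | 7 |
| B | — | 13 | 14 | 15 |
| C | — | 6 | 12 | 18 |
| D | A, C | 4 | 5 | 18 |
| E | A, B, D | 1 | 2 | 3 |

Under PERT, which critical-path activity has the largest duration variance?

D

te_A = (5 + 4·6 + 7)/6 = 36/6 = 6; σ²_A = ((7−5)/6)² = 0.111
te_B = (13 + 4·14 + 15)/6 = 84/6 = 14; σ²_B = ((15−13)/6)² = 0.111
te_C = (6 + 4·12 + 18)/6 = 72/6 = 12; σ²_C = ((18−6)/6)² = 4.000
te_D = (4 + 4·5 + 18)/6 = 42/6 = 7; σ²_D = ((18−4)/6)² = 5.444
te_E = (1 + 4·2 + 3)/6 = 12/6 = 2; σ²_E = ((3−1)/6)² = 0.111

Forward pass:
ES_A = 0; EF_A = 6
ES_B = 0; EF_B = 14
ES_C = 0; EF_C = 12
ES_D = max(EF_A=6, EF_C=12) = 12; EF_D = 12+7 = 19
ES_E = max(EF_A=6, EF_B=14, EF_D=19) = 19; EF_E = 19+2 = 21
Expected project duration μ = 21 weeks. Critical path: C → D → E.

Variances on critical path: σ²_C=4.000, σ²_D=5.444, σ²_E=0.111.
Largest is σ²_D = 5.444.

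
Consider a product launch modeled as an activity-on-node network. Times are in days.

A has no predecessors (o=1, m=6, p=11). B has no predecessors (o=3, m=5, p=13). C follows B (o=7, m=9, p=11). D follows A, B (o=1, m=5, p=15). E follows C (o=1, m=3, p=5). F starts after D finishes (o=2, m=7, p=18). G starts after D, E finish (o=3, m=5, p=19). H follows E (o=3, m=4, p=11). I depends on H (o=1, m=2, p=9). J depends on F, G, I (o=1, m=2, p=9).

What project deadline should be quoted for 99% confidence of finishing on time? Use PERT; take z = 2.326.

te_A = (1 + 4·6 + 11)/6 = 36/6 = 6; σ²_A = ((11−1)/6)² = 2.778
te_B = (3 + 4·5 + 13)/6 = 36/6 = 6; σ²_B = ((13−3)/6)² = 2.778
te_C = (7 + 4·9 + 11)/6 = 54/6 = 9; σ²_C = ((11−7)/6)² = 0.444
te_D = (1 + 4·5 + 15)/6 = 36/6 = 6; σ²_D = ((15−1)/6)² = 5.444
te_E = (1 + 4·3 + 5)/6 = 18/6 = 3; σ²_E = ((5−1)/6)² = 0.444
te_F = (2 + 4·7 + 18)/6 = 48/6 = 8; σ²_F = ((18−2)/6)² = 7.111
te_G = (3 + 4·5 + 19)/6 = 42/6 = 7; σ²_G = ((19−3)/6)² = 7.111
te_H = (3 + 4·4 + 11)/6 = 30/6 = 5; σ²_H = ((11−3)/6)² = 1.778
te_I = (1 + 4·2 + 9)/6 = 18/6 = 3; σ²_I = ((9−1)/6)² = 1.778
te_J = (1 + 4·2 + 9)/6 = 18/6 = 3; σ²_J = ((9−1)/6)² = 1.778

Forward pass:
ES_A = 0; EF_A = 6
ES_B = 0; EF_B = 6
ES_C = 6; EF_C = 6+9 = 15
ES_D = max(EF_A=6, EF_B=6) = 6; EF_D = 6+6 = 12
ES_E = 15; EF_E = 15+3 = 18
ES_F = 12; EF_F = 12+8 = 20
ES_G = max(EF_D=12, EF_E=18) = 18; EF_G = 18+7 = 25
ES_H = 18; EF_H = 18+5 = 23
ES_I = 23; EF_I = 23+3 = 26
ES_J = max(EF_F=20, EF_G=25, EF_I=26) = 26; EF_J = 26+3 = 29
Expected project duration μ = 29 days. Critical path: B → C → E → H → I → J.

Variance along critical path = 2.778 + 0.444 + 0.444 + 1.778 + 1.778 + 1.778 = 9.000; σ = 3.000 days.
D = μ + z·σ = 29 + 2.326·3.000 = 36.0 days

36.0 days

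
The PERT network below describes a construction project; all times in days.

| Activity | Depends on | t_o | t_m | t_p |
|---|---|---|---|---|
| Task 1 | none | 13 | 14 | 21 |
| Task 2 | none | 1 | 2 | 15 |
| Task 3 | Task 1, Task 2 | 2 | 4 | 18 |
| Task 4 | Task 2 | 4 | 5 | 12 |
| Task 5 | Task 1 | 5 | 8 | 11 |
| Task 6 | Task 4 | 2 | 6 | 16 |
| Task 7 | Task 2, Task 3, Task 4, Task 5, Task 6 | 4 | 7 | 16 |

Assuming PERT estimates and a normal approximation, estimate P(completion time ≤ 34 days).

te_Task 1 = (13 + 4·14 + 21)/6 = 90/6 = 15; σ²_Task 1 = ((21−13)/6)² = 1.778
te_Task 2 = (1 + 4·2 + 15)/6 = 24/6 = 4; σ²_Task 2 = ((15−1)/6)² = 5.444
te_Task 3 = (2 + 4·4 + 18)/6 = 36/6 = 6; σ²_Task 3 = ((18−2)/6)² = 7.111
te_Task 4 = (4 + 4·5 + 12)/6 = 36/6 = 6; σ²_Task 4 = ((12−4)/6)² = 1.778
te_Task 5 = (5 + 4·8 + 11)/6 = 48/6 = 8; σ²_Task 5 = ((11−5)/6)² = 1.000
te_Task 6 = (2 + 4·6 + 16)/6 = 42/6 = 7; σ²_Task 6 = ((16−2)/6)² = 5.444
te_Task 7 = (4 + 4·7 + 16)/6 = 48/6 = 8; σ²_Task 7 = ((16−4)/6)² = 4.000

Forward pass:
ES_Task 1 = 0; EF_Task 1 = 15
ES_Task 2 = 0; EF_Task 2 = 4
ES_Task 3 = max(EF_Task 1=15, EF_Task 2=4) = 15; EF_Task 3 = 15+6 = 21
ES_Task 4 = 4; EF_Task 4 = 4+6 = 10
ES_Task 5 = 15; EF_Task 5 = 15+8 = 23
ES_Task 6 = 10; EF_Task 6 = 10+7 = 17
ES_Task 7 = max(EF_Task 2=4, EF_Task 3=21, EF_Task 4=10, EF_Task 5=23, EF_Task 6=17) = 23; EF_Task 7 = 23+8 = 31
Expected project duration μ = 31 days. Critical path: Task 1 → Task 5 → Task 7.

Variance along critical path = 1.778 + 1.000 + 4.000 = 6.778; σ = √6.778 = 2.603 days.
Z = (34 − 31) / 2.603 = 1.152
P(T ≤ 34) = Φ(1.152) ≈ 0.875

0.875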